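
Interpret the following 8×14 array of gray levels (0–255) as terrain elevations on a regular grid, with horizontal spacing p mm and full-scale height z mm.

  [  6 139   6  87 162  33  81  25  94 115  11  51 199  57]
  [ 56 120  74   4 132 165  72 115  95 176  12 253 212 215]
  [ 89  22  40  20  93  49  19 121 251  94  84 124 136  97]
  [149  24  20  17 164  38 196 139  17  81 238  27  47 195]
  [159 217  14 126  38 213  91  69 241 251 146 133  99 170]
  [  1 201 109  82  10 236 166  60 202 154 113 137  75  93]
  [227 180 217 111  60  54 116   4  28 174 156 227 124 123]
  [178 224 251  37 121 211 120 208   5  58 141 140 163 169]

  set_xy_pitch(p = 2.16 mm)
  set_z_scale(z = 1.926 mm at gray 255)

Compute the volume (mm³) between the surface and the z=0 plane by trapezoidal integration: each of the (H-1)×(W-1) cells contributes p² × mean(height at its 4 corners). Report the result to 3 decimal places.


364.917

height_mm = gray/255 × 1.926; cell vol = 2.16² × mean(4 corners)
unit = 2.16² × 1.926 / (4×255) = 0.00880975 mm³ per gray-sum
row 0: Σ corner-gray over 13 cells = 5200  → 45.8107
row 1: Σ corner-gray over 13 cells = 5423  → 47.7753
row 2: Σ corner-gray over 13 cells = 4652  → 40.9830
row 3: Σ corner-gray over 13 cells = 5965  → 52.5502
row 4: Σ corner-gray over 13 cells = 6789  → 59.8094
row 5: Σ corner-gray over 13 cells = 6436  → 56.6996
row 6: Σ corner-gray over 13 cells = 6957  → 61.2894
Σ rows: total corner-gray = 41422  → 364.9175 mm³


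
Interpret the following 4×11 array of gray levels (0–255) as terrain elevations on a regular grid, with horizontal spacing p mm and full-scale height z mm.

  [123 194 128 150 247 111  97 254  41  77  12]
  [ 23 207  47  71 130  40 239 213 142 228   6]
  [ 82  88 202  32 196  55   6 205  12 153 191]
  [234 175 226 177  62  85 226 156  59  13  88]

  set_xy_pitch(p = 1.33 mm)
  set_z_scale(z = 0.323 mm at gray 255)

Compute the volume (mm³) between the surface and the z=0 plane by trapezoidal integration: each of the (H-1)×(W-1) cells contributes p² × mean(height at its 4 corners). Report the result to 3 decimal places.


height_mm = gray/255 × 0.323; cell vol = 1.33² × mean(4 corners)
unit = 1.33² × 0.323 / (4×255) = 0.000560152 mm³ per gray-sum
row 0: Σ corner-gray over 10 cells = 5396  → 3.0226
row 1: Σ corner-gray over 10 cells = 4834  → 2.7078
row 2: Σ corner-gray over 10 cells = 4851  → 2.7173
Σ rows: total corner-gray = 15081  → 8.4476 mm³

8.448


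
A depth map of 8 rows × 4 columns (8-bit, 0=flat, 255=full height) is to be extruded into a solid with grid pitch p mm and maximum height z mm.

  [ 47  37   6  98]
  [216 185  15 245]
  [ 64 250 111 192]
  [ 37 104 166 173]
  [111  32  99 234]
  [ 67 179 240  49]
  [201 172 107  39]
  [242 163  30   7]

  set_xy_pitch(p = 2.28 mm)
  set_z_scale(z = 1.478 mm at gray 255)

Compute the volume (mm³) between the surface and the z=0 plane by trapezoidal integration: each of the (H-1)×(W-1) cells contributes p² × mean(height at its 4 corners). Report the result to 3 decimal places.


height_mm = gray/255 × 1.478; cell vol = 2.28² × mean(4 corners)
unit = 2.28² × 1.478 / (4×255) = 0.00753258 mm³ per gray-sum
row 0: Σ corner-gray over 3 cells = 1092  → 8.2256
row 1: Σ corner-gray over 3 cells = 1839  → 13.8524
row 2: Σ corner-gray over 3 cells = 1728  → 13.0163
row 3: Σ corner-gray over 3 cells = 1357  → 10.2217
row 4: Σ corner-gray over 3 cells = 1561  → 11.7584
row 5: Σ corner-gray over 3 cells = 1752  → 13.1971
row 6: Σ corner-gray over 3 cells = 1433  → 10.7942
Σ rows: total corner-gray = 10762  → 81.0657 mm³

81.066


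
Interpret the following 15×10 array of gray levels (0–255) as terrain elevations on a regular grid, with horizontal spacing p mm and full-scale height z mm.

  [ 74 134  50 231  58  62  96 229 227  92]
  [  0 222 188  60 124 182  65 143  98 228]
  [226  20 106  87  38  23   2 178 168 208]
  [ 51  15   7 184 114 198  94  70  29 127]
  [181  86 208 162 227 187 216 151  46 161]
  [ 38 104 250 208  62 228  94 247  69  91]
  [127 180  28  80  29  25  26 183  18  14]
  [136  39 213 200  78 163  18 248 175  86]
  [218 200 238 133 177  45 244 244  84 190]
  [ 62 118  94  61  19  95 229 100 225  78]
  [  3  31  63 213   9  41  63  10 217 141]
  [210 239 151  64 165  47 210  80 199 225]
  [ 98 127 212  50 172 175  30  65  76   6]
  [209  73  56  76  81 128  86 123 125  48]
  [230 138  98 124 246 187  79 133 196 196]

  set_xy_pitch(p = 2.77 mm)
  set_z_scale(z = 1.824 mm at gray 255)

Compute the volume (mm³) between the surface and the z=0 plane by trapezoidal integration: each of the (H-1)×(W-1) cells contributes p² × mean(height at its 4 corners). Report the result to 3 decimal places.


839.667

height_mm = gray/255 × 1.824; cell vol = 2.77² × mean(4 corners)
unit = 2.77² × 1.824 / (4×255) = 0.013721 mm³ per gray-sum
row 0: Σ corner-gray over 9 cells = 4732  → 64.9275
row 1: Σ corner-gray over 9 cells = 4070  → 55.8443
row 2: Σ corner-gray over 9 cells = 3278  → 44.9773
row 3: Σ corner-gray over 9 cells = 4508  → 61.8540
row 4: Σ corner-gray over 9 cells = 5561  → 76.3022
row 5: Σ corner-gray over 9 cells = 3932  → 53.9508
row 6: Σ corner-gray over 9 cells = 3769  → 51.7143
row 7: Σ corner-gray over 9 cells = 5628  → 77.2215
row 8: Σ corner-gray over 9 cells = 5160  → 70.8001
row 9: Σ corner-gray over 9 cells = 3460  → 47.4745
row 10: Σ corner-gray over 9 cells = 4183  → 57.3947
row 11: Σ corner-gray over 9 cells = 4663  → 63.9808
row 12: Σ corner-gray over 9 cells = 3671  → 50.3696
row 13: Σ corner-gray over 9 cells = 4581  → 62.8557
Σ rows: total corner-gray = 61196  → 839.6673 mm³


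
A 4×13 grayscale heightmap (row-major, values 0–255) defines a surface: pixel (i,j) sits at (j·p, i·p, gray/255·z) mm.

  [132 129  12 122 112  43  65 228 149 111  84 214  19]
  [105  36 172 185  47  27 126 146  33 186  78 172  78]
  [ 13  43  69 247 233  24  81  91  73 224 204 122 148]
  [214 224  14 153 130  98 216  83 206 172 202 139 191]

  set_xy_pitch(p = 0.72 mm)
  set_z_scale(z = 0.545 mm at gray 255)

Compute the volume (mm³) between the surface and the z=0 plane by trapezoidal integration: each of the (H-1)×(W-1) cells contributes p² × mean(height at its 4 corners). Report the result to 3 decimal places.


4.856

height_mm = gray/255 × 0.545; cell vol = 0.72² × mean(4 corners)
unit = 0.72² × 0.545 / (4×255) = 0.000276988 mm³ per gray-sum
row 0: Σ corner-gray over 12 cells = 5288  → 1.4647
row 1: Σ corner-gray over 12 cells = 5582  → 1.5461
row 2: Σ corner-gray over 12 cells = 6662  → 1.8453
Σ rows: total corner-gray = 17532  → 4.8562 mm³


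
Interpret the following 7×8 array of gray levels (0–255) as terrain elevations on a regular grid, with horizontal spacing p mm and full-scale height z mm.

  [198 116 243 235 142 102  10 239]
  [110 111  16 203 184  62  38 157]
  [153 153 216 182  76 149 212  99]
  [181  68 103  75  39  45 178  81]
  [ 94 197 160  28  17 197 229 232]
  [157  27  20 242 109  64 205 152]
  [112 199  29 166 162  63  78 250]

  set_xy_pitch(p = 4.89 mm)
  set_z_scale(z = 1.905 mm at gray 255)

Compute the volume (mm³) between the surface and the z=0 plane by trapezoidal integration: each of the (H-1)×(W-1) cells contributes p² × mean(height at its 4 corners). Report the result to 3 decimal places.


height_mm = gray/255 × 1.905; cell vol = 4.89² × mean(4 corners)
unit = 4.89² × 1.905 / (4×255) = 0.0446594 mm³ per gray-sum
row 0: Σ corner-gray over 7 cells = 3628  → 162.0242
row 1: Σ corner-gray over 7 cells = 3723  → 166.2668
row 2: Σ corner-gray over 7 cells = 3506  → 156.5757
row 3: Σ corner-gray over 7 cells = 3260  → 145.5895
row 4: Σ corner-gray over 7 cells = 3625  → 161.8902
row 5: Σ corner-gray over 7 cells = 3399  → 151.7972
Σ rows: total corner-gray = 21141  → 944.1436 mm³

944.144


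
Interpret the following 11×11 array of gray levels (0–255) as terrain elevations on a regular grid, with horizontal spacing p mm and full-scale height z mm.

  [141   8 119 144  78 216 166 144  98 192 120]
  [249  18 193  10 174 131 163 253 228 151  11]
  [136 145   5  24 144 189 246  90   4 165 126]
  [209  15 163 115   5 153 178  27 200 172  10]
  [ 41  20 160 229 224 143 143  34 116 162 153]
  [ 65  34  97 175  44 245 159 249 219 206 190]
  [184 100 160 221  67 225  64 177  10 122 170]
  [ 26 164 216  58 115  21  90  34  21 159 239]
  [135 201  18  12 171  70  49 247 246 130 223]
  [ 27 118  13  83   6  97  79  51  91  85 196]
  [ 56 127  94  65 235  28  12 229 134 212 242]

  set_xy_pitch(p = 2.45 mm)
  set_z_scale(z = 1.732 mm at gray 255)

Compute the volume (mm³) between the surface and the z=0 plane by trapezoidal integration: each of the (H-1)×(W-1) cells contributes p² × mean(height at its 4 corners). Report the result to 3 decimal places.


height_mm = gray/255 × 1.732; cell vol = 2.45² × mean(4 corners)
unit = 2.45² × 1.732 / (4×255) = 0.0101925 mm³ per gray-sum
row 0: Σ corner-gray over 10 cells = 5493  → 55.9873
row 1: Σ corner-gray over 10 cells = 5188  → 52.8786
row 2: Σ corner-gray over 10 cells = 4561  → 46.4879
row 3: Σ corner-gray over 10 cells = 4931  → 50.2591
row 4: Σ corner-gray over 10 cells = 5767  → 58.7800
row 5: Σ corner-gray over 10 cells = 5757  → 58.6781
row 6: Σ corner-gray over 10 cells = 4667  → 47.5683
row 7: Σ corner-gray over 10 cells = 4667  → 47.5683
row 8: Σ corner-gray over 10 cells = 4115  → 41.9421
row 9: Σ corner-gray over 10 cells = 4039  → 41.1674
Σ rows: total corner-gray = 49185  → 501.3171 mm³

501.317


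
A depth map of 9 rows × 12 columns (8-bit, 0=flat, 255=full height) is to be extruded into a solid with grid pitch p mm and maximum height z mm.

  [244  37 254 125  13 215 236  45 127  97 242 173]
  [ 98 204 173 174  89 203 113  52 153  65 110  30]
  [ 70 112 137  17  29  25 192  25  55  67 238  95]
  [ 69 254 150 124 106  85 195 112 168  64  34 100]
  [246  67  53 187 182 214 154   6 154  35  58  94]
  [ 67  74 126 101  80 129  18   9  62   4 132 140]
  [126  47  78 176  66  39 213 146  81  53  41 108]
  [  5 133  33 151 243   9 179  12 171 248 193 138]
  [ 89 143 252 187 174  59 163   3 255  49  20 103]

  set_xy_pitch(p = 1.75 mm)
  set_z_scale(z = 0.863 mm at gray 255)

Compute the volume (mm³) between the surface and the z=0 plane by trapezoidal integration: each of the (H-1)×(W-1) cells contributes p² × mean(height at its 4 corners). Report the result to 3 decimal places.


height_mm = gray/255 × 0.863; cell vol = 1.75² × mean(4 corners)
unit = 1.75² × 0.863 / (4×255) = 0.00259112 mm³ per gray-sum
row 0: Σ corner-gray over 11 cells = 5999  → 15.5441
row 1: Σ corner-gray over 11 cells = 4759  → 12.3311
row 2: Σ corner-gray over 11 cells = 4712  → 12.2093
row 3: Σ corner-gray over 11 cells = 5313  → 13.7666
row 4: Σ corner-gray over 11 cells = 4237  → 10.9786
row 5: Σ corner-gray over 11 cells = 3791  → 9.8229
row 6: Σ corner-gray over 11 cells = 5001  → 12.9582
row 7: Σ corner-gray over 11 cells = 5689  → 14.7409
Σ rows: total corner-gray = 39501  → 102.3516 mm³

102.352


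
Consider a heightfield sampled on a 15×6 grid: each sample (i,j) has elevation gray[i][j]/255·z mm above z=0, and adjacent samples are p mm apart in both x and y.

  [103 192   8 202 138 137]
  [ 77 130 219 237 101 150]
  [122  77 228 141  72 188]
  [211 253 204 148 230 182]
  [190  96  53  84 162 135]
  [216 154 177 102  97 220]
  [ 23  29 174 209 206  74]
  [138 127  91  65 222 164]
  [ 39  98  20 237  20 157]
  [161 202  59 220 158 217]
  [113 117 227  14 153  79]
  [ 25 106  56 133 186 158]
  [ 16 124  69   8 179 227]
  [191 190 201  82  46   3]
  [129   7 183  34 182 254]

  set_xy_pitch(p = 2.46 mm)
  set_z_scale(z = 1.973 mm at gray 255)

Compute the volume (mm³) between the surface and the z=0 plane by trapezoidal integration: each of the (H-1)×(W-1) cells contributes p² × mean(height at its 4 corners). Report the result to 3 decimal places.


height_mm = gray/255 × 1.973; cell vol = 2.46² × mean(4 corners)
unit = 2.46² × 1.973 / (4×255) = 0.0117057 mm³ per gray-sum
row 0: Σ corner-gray over 5 cells = 2921  → 34.1923
row 1: Σ corner-gray over 5 cells = 2947  → 34.4967
row 2: Σ corner-gray over 5 cells = 3409  → 39.9047
row 3: Σ corner-gray over 5 cells = 3178  → 37.2007
row 4: Σ corner-gray over 5 cells = 2611  → 30.5636
row 5: Σ corner-gray over 5 cells = 2829  → 33.1154
row 6: Σ corner-gray over 5 cells = 2645  → 30.9616
row 7: Σ corner-gray over 5 cells = 2258  → 26.4315
row 8: Σ corner-gray over 5 cells = 2602  → 30.4582
row 9: Σ corner-gray over 5 cells = 2870  → 33.5953
row 10: Σ corner-gray over 5 cells = 2359  → 27.6137
row 11: Σ corner-gray over 5 cells = 2148  → 25.1438
row 12: Σ corner-gray over 5 cells = 2235  → 26.1622
row 13: Σ corner-gray over 5 cells = 2427  → 28.4097
Σ rows: total corner-gray = 37439  → 438.2494 mm³

438.249


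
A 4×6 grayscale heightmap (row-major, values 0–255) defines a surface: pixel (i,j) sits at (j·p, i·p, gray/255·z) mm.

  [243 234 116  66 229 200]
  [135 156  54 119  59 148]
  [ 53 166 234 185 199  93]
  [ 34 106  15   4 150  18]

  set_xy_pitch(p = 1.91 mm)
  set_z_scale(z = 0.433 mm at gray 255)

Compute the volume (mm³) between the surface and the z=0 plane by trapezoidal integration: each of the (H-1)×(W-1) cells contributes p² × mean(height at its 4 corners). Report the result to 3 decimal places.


12.205

height_mm = gray/255 × 0.433; cell vol = 1.91² × mean(4 corners)
unit = 1.91² × 0.433 / (4×255) = 0.00154865 mm³ per gray-sum
row 0: Σ corner-gray over 5 cells = 2792  → 4.3238
row 1: Σ corner-gray over 5 cells = 2773  → 4.2944
row 2: Σ corner-gray over 5 cells = 2316  → 3.5867
Σ rows: total corner-gray = 7881  → 12.2049 mm³


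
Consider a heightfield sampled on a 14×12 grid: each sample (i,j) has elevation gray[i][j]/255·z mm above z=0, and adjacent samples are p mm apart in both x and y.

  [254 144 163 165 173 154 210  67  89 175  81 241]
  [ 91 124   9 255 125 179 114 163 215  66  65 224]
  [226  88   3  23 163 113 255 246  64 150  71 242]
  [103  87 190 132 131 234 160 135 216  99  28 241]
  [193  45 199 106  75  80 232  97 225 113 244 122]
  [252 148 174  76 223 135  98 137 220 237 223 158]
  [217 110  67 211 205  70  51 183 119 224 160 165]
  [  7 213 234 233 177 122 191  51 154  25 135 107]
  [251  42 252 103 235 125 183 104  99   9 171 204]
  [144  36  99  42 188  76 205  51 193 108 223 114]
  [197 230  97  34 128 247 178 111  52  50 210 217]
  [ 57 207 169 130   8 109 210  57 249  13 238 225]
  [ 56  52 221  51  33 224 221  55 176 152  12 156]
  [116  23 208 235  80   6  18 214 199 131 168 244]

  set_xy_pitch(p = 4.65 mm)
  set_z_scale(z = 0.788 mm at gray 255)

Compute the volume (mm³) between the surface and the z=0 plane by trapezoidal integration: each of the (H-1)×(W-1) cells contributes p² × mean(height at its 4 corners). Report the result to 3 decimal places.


height_mm = gray/255 × 0.788; cell vol = 4.65² × mean(4 corners)
unit = 4.65² × 0.788 / (4×255) = 0.0167044 mm³ per gray-sum
row 0: Σ corner-gray over 11 cells = 6282  → 104.9373
row 1: Σ corner-gray over 11 cells = 5765  → 96.3011
row 2: Σ corner-gray over 11 cells = 5988  → 100.0262
row 3: Σ corner-gray over 11 cells = 6315  → 105.4885
row 4: Σ corner-gray over 11 cells = 6899  → 115.2439
row 5: Σ corner-gray over 11 cells = 6934  → 115.8286
row 6: Σ corner-gray over 11 cells = 6366  → 106.3405
row 7: Σ corner-gray over 11 cells = 6285  → 104.9874
row 8: Σ corner-gray over 11 cells = 5801  → 96.9025
row 9: Σ corner-gray over 11 cells = 5788  → 96.6853
row 10: Σ corner-gray over 11 cells = 6150  → 102.7323
row 11: Σ corner-gray over 11 cells = 5668  → 94.6808
row 12: Σ corner-gray over 11 cells = 5530  → 92.3756
Σ rows: total corner-gray = 79771  → 1332.5300 mm³

1332.530


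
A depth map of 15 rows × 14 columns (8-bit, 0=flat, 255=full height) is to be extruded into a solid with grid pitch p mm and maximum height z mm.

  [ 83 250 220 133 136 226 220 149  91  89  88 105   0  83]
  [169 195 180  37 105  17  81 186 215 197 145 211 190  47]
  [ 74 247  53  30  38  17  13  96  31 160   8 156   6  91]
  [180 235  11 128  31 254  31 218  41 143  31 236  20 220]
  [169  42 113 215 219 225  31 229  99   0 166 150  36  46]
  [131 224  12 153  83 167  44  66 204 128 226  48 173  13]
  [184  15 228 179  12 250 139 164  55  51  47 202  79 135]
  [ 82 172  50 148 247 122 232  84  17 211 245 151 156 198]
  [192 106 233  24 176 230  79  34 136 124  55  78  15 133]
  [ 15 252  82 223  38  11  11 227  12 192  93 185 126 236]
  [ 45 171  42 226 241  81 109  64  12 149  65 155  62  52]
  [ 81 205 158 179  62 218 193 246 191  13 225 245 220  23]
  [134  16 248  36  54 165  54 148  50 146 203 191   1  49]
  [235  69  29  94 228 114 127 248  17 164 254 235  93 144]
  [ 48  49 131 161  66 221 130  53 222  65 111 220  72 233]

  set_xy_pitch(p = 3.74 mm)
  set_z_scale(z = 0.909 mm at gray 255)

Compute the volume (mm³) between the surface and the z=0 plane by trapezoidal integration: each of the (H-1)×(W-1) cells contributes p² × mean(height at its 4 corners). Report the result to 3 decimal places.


height_mm = gray/255 × 0.909; cell vol = 3.74² × mean(4 corners)
unit = 3.74² × 0.909 / (4×255) = 0.0124654 mm³ per gray-sum
row 0: Σ corner-gray over 13 cells = 7314  → 91.1721
row 1: Σ corner-gray over 13 cells = 5609  → 69.9185
row 2: Σ corner-gray over 13 cells = 5033  → 62.7385
row 3: Σ corner-gray over 13 cells = 6423  → 80.0654
row 4: Σ corner-gray over 13 cells = 6465  → 80.5889
row 5: Σ corner-gray over 13 cells = 6361  → 79.2925
row 6: Σ corner-gray over 13 cells = 7111  → 88.6416
row 7: Σ corner-gray over 13 cells = 6855  → 85.4505
row 8: Σ corner-gray over 13 cells = 6060  → 75.5404
row 9: Σ corner-gray over 13 cells = 6006  → 74.8673
row 10: Σ corner-gray over 13 cells = 7265  → 90.5613
row 11: Σ corner-gray over 13 cells = 7221  → 90.0128
row 12: Σ corner-gray over 13 cells = 6530  → 81.3992
row 13: Σ corner-gray over 13 cells = 7006  → 87.3327
Σ rows: total corner-gray = 91259  → 1137.5818 mm³

1137.582


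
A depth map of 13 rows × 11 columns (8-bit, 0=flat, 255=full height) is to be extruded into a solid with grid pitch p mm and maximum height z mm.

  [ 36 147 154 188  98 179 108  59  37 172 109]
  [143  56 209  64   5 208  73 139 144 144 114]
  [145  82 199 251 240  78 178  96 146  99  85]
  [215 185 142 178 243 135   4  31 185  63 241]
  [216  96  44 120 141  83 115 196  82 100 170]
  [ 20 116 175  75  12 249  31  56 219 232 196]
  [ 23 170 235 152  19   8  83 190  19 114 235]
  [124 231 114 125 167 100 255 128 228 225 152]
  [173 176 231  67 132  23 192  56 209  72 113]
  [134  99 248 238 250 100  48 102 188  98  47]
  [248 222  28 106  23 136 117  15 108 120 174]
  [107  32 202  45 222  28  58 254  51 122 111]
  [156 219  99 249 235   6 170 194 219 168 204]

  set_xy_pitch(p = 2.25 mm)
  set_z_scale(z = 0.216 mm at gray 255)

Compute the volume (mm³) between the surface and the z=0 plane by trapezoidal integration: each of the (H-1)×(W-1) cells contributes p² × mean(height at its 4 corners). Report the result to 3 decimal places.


height_mm = gray/255 × 0.216; cell vol = 2.25² × mean(4 corners)
unit = 2.25² × 0.216 / (4×255) = 0.00107206 mm³ per gray-sum
row 0: Σ corner-gray over 10 cells = 4770  → 5.1137
row 1: Σ corner-gray over 10 cells = 5309  → 5.6916
row 2: Σ corner-gray over 10 cells = 5756  → 6.1708
row 3: Σ corner-gray over 10 cells = 5128  → 5.4975
row 4: Σ corner-gray over 10 cells = 4886  → 5.2381
row 5: Σ corner-gray over 10 cells = 4784  → 5.1287
row 6: Σ corner-gray over 10 cells = 5660  → 6.0679
row 7: Σ corner-gray over 10 cells = 6024  → 6.4581
row 8: Σ corner-gray over 10 cells = 5525  → 5.9231
row 9: Σ corner-gray over 10 cells = 5095  → 5.4621
row 10: Σ corner-gray over 10 cells = 4418  → 4.7364
row 11: Σ corner-gray over 10 cells = 5724  → 6.1365
Σ rows: total corner-gray = 63079  → 67.6244 mm³

67.624


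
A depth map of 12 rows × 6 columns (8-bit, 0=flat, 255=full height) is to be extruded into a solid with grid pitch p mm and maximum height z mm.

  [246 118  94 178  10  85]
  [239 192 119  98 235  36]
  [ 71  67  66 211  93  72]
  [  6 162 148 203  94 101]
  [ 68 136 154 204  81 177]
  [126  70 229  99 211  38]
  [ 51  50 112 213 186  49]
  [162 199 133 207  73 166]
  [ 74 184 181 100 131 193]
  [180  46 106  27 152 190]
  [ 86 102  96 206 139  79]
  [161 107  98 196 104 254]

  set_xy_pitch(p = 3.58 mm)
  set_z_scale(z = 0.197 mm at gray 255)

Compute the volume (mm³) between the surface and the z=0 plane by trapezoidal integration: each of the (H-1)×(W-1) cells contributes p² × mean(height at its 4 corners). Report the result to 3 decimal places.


71.646

height_mm = gray/255 × 0.197; cell vol = 3.58² × mean(4 corners)
unit = 3.58² × 0.197 / (4×255) = 0.00247532 mm³ per gray-sum
row 0: Σ corner-gray over 5 cells = 2694  → 6.6685
row 1: Σ corner-gray over 5 cells = 2580  → 6.3863
row 2: Σ corner-gray over 5 cells = 2338  → 5.7873
row 3: Σ corner-gray over 5 cells = 2716  → 6.7230
row 4: Σ corner-gray over 5 cells = 2777  → 6.8740
row 5: Σ corner-gray over 5 cells = 2604  → 6.4457
row 6: Σ corner-gray over 5 cells = 2774  → 6.8665
row 7: Σ corner-gray over 5 cells = 3011  → 7.4532
row 8: Σ corner-gray over 5 cells = 2491  → 6.1660
row 9: Σ corner-gray over 5 cells = 2283  → 5.6512
row 10: Σ corner-gray over 5 cells = 2676  → 6.6240
Σ rows: total corner-gray = 28944  → 71.6458 mm³


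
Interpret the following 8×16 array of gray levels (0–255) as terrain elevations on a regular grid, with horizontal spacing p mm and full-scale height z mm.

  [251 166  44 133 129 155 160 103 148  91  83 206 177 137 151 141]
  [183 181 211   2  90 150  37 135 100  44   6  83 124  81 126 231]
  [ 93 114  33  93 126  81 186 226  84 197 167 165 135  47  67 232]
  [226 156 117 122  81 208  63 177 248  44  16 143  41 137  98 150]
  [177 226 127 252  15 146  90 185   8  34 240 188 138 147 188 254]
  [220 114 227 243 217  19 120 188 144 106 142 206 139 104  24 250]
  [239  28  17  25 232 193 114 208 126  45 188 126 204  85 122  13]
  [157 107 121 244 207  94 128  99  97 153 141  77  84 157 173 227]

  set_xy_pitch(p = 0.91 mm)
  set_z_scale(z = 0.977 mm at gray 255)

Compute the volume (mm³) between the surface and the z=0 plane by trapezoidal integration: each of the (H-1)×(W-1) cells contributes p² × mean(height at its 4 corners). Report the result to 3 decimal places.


43.284

height_mm = gray/255 × 0.977; cell vol = 0.91² × mean(4 corners)
unit = 0.91² × 0.977 / (4×255) = 0.00079319 mm³ per gray-sum
row 0: Σ corner-gray over 15 cells = 7312  → 5.7998
row 1: Σ corner-gray over 15 cells = 6921  → 5.4897
row 2: Σ corner-gray over 15 cells = 7445  → 5.9053
row 3: Σ corner-gray over 15 cells = 8077  → 6.4066
row 4: Σ corner-gray over 15 cells = 8855  → 7.0237
row 5: Σ corner-gray over 15 cells = 8134  → 6.4518
row 6: Σ corner-gray over 15 cells = 7826  → 6.2075
Σ rows: total corner-gray = 54570  → 43.2844 mm³


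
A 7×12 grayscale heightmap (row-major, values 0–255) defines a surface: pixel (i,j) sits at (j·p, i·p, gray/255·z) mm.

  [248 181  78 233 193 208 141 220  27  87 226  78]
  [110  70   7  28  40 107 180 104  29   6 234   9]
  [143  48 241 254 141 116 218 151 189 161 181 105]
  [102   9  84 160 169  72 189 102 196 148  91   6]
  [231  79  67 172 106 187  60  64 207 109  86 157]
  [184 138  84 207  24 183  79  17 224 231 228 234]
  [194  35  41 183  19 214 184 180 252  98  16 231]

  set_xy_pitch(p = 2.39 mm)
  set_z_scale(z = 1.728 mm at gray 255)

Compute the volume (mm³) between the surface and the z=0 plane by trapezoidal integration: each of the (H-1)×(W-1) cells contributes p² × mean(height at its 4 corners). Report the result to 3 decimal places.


height_mm = gray/255 × 1.728; cell vol = 2.39² × mean(4 corners)
unit = 2.39² × 1.728 / (4×255) = 0.00967697 mm³ per gray-sum
row 0: Σ corner-gray over 11 cells = 5243  → 50.7364
row 1: Σ corner-gray over 11 cells = 5377  → 52.0331
row 2: Σ corner-gray over 11 cells = 6196  → 59.9585
row 3: Σ corner-gray over 11 cells = 5210  → 50.4170
row 4: Σ corner-gray over 11 cells = 5910  → 57.1909
row 5: Σ corner-gray over 11 cells = 6117  → 59.1940
Σ rows: total corner-gray = 34053  → 329.5298 mm³

329.530


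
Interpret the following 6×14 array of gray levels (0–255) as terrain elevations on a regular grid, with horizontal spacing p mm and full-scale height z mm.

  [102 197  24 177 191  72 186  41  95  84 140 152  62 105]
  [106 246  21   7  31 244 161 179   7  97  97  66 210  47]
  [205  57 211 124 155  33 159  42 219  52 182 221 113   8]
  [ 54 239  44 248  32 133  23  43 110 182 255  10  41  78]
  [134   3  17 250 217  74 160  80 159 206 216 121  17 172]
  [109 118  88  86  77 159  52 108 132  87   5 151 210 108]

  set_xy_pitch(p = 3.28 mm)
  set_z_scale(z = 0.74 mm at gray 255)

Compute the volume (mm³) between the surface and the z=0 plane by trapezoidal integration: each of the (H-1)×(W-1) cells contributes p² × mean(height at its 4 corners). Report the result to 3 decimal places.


height_mm = gray/255 × 0.74; cell vol = 3.28² × mean(4 corners)
unit = 3.28² × 0.74 / (4×255) = 0.00780511 mm³ per gray-sum
row 0: Σ corner-gray over 13 cells = 5934  → 46.3155
row 1: Σ corner-gray over 13 cells = 6234  → 48.6571
row 2: Σ corner-gray over 13 cells = 6201  → 48.3995
row 3: Σ corner-gray over 13 cells = 6198  → 48.3761
row 4: Σ corner-gray over 13 cells = 6109  → 47.6814
Σ rows: total corner-gray = 30676  → 239.4297 mm³

239.430


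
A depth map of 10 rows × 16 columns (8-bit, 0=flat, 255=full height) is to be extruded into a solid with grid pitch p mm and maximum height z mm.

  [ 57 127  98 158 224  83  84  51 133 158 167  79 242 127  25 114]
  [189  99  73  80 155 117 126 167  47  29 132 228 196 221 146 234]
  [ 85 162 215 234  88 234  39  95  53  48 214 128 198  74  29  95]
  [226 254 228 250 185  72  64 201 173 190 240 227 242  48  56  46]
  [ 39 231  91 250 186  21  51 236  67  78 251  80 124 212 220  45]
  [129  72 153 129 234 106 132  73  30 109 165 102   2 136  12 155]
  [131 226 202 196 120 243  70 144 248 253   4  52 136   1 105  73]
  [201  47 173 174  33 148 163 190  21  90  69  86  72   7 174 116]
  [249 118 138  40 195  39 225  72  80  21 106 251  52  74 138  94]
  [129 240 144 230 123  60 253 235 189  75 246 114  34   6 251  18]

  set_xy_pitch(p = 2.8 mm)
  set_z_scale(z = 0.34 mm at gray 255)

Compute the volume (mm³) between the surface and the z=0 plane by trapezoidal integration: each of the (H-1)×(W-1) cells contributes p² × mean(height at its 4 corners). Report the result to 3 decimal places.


height_mm = gray/255 × 0.34; cell vol = 2.8² × mean(4 corners)
unit = 2.8² × 0.34 / (4×255) = 0.00261333 mm³ per gray-sum
row 0: Σ corner-gray over 15 cells = 7738  → 20.2220
row 1: Σ corner-gray over 15 cells = 7857  → 20.5330
row 2: Σ corner-gray over 15 cells = 8934  → 23.3475
row 3: Σ corner-gray over 15 cells = 9412  → 24.5967
row 4: Σ corner-gray over 15 cells = 7474  → 19.5321
row 5: Σ corner-gray over 15 cells = 7398  → 19.3334
row 6: Σ corner-gray over 15 cells = 7415  → 19.3779
row 7: Σ corner-gray over 15 cells = 6652  → 17.3839
row 8: Σ corner-gray over 15 cells = 7988  → 20.8753
Σ rows: total corner-gray = 70868  → 185.2017 mm³

185.202


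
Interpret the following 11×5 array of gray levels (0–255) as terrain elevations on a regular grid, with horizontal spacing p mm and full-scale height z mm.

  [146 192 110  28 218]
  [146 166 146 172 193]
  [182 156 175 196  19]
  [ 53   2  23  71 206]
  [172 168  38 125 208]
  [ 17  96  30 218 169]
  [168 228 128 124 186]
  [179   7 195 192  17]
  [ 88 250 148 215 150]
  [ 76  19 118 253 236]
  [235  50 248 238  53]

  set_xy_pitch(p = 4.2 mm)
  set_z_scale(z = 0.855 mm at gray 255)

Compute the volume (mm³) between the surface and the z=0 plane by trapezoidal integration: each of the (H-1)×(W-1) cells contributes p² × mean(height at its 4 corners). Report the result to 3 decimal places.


height_mm = gray/255 × 0.855; cell vol = 4.2² × mean(4 corners)
unit = 4.2² × 0.855 / (4×255) = 0.0147865 mm³ per gray-sum
row 0: Σ corner-gray over 4 cells = 2331  → 34.4673
row 1: Σ corner-gray over 4 cells = 2562  → 37.8829
row 2: Σ corner-gray over 4 cells = 1706  → 25.2257
row 3: Σ corner-gray over 4 cells = 1493  → 22.0762
row 4: Σ corner-gray over 4 cells = 1916  → 28.3309
row 5: Σ corner-gray over 4 cells = 2188  → 32.3528
row 6: Σ corner-gray over 4 cells = 2298  → 33.9793
row 7: Σ corner-gray over 4 cells = 2448  → 36.1973
row 8: Σ corner-gray over 4 cells = 2556  → 37.7942
row 9: Σ corner-gray over 4 cells = 2452  → 36.2564
Σ rows: total corner-gray = 21950  → 324.5630 mm³

324.563


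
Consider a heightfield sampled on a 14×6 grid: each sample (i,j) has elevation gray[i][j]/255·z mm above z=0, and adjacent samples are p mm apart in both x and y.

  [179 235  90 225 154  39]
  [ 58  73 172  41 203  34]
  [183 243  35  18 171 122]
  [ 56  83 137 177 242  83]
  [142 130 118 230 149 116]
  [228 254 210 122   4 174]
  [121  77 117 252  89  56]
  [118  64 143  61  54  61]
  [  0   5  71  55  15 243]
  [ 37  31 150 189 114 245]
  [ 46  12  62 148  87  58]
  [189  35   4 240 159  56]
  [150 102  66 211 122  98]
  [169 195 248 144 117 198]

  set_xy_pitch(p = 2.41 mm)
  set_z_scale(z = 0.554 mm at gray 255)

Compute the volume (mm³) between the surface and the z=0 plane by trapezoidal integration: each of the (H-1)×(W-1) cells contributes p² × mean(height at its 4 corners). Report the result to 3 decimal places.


97.594

height_mm = gray/255 × 0.554; cell vol = 2.41² × mean(4 corners)
unit = 2.41² × 0.554 / (4×255) = 0.0031546 mm³ per gray-sum
row 0: Σ corner-gray over 5 cells = 2696  → 8.5048
row 1: Σ corner-gray over 5 cells = 2309  → 7.2840
row 2: Σ corner-gray over 5 cells = 2656  → 8.3786
row 3: Σ corner-gray over 5 cells = 2929  → 9.2398
row 4: Σ corner-gray over 5 cells = 3094  → 9.7603
row 5: Σ corner-gray over 5 cells = 2829  → 8.9244
row 6: Σ corner-gray over 5 cells = 2070  → 6.5300
row 7: Σ corner-gray over 5 cells = 1358  → 4.2839
row 8: Σ corner-gray over 5 cells = 1785  → 5.6310
row 9: Σ corner-gray over 5 cells = 1972  → 6.2209
row 10: Σ corner-gray over 5 cells = 1843  → 5.8139
row 11: Σ corner-gray over 5 cells = 2371  → 7.4795
row 12: Σ corner-gray over 5 cells = 3025  → 9.5427
Σ rows: total corner-gray = 30937  → 97.5937 mm³


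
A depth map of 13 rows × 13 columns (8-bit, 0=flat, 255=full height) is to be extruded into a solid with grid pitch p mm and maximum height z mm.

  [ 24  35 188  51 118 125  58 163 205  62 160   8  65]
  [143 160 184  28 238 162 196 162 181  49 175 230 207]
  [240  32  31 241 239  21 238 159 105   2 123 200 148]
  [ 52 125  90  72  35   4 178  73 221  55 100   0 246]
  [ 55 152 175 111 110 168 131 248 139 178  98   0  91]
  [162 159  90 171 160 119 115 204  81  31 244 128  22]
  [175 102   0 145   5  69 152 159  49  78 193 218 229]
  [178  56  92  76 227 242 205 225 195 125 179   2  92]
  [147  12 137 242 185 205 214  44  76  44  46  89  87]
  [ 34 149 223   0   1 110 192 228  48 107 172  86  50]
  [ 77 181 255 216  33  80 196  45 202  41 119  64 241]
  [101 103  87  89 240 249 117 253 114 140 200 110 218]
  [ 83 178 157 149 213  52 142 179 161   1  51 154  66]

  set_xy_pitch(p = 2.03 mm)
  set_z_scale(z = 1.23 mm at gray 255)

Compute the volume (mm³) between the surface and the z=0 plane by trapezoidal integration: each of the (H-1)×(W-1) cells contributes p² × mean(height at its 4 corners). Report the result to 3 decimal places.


368.147

height_mm = gray/255 × 1.23; cell vol = 2.03² × mean(4 corners)
unit = 2.03² × 1.23 / (4×255) = 0.00496932 mm³ per gray-sum
row 0: Σ corner-gray over 12 cells = 6315  → 31.3813
row 1: Σ corner-gray over 12 cells = 7050  → 35.0337
row 2: Σ corner-gray over 12 cells = 5374  → 26.7051
row 3: Σ corner-gray over 12 cells = 5370  → 26.6853
row 4: Σ corner-gray over 12 cells = 6354  → 31.5751
row 5: Σ corner-gray over 12 cells = 5932  → 29.4780
row 6: Σ corner-gray over 12 cells = 6262  → 31.1179
row 7: Σ corner-gray over 12 cells = 6340  → 31.5055
row 8: Σ corner-gray over 12 cells = 5538  → 27.5201
row 9: Σ corner-gray over 12 cells = 5898  → 29.3091
row 10: Σ corner-gray over 12 cells = 6905  → 34.3132
row 11: Σ corner-gray over 12 cells = 6746  → 33.5230
Σ rows: total corner-gray = 74084  → 368.1471 mm³


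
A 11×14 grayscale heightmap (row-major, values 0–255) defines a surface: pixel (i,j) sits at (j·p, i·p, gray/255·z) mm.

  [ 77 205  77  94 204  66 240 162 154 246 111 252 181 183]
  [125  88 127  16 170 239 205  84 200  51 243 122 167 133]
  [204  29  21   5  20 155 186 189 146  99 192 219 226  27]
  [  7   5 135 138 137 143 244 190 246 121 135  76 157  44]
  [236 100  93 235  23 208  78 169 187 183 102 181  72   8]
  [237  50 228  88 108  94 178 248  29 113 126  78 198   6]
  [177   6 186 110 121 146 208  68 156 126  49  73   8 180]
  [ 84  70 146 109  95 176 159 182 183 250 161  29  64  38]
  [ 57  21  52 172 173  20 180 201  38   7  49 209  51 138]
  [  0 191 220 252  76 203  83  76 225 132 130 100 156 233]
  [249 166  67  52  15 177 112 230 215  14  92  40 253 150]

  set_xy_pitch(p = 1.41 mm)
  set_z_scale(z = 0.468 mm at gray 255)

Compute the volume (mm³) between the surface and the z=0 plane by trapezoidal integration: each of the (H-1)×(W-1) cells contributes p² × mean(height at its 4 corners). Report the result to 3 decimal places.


height_mm = gray/255 × 0.468; cell vol = 1.41² × mean(4 corners)
unit = 1.41² × 0.468 / (4×255) = 0.000912187 mm³ per gray-sum
row 0: Σ corner-gray over 13 cells = 7926  → 7.2300
row 1: Σ corner-gray over 13 cells = 6887  → 6.2822
row 2: Σ corner-gray over 13 cells = 6710  → 6.1208
row 3: Σ corner-gray over 13 cells = 7011  → 6.3953
row 4: Σ corner-gray over 13 cells = 6825  → 6.2257
row 5: Σ corner-gray over 13 cells = 6190  → 5.6464
row 6: Σ corner-gray over 13 cells = 6241  → 5.6930
row 7: Σ corner-gray over 13 cells = 5911  → 5.3919
row 8: Σ corner-gray over 13 cells = 6462  → 5.8946
row 9: Σ corner-gray over 13 cells = 7186  → 6.5550
Σ rows: total corner-gray = 67349  → 61.4349 mm³

61.435


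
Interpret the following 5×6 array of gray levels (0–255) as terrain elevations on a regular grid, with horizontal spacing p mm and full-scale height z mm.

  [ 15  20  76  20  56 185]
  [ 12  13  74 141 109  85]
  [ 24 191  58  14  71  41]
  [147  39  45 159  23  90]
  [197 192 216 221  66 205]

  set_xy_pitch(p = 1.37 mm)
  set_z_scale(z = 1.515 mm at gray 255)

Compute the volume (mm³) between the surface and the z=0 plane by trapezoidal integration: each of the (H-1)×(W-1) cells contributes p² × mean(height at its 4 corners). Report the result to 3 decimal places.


height_mm = gray/255 × 1.515; cell vol = 1.37² × mean(4 corners)
unit = 1.37² × 1.515 / (4×255) = 0.00278775 mm³ per gray-sum
row 0: Σ corner-gray over 5 cells = 1315  → 3.6659
row 1: Σ corner-gray over 5 cells = 1504  → 4.1928
row 2: Σ corner-gray over 5 cells = 1502  → 4.1872
row 3: Σ corner-gray over 5 cells = 2561  → 7.1394
Σ rows: total corner-gray = 6882  → 19.1853 mm³

19.185


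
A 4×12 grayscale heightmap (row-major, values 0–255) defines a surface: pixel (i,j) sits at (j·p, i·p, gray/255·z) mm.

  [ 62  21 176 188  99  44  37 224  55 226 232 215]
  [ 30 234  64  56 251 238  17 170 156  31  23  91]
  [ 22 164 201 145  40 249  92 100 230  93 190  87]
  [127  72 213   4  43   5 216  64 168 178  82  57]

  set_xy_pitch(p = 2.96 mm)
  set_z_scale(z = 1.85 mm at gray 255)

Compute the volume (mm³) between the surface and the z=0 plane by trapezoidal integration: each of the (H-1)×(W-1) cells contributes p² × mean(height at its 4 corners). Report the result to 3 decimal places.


height_mm = gray/255 × 1.85; cell vol = 2.96² × mean(4 corners)
unit = 2.96² × 1.85 / (4×255) = 0.0158911 mm³ per gray-sum
row 0: Σ corner-gray over 11 cells = 5482  → 87.1152
row 1: Σ corner-gray over 11 cells = 5718  → 90.8655
row 2: Σ corner-gray over 11 cells = 5391  → 85.6691
Σ rows: total corner-gray = 16591  → 263.6499 mm³

263.650


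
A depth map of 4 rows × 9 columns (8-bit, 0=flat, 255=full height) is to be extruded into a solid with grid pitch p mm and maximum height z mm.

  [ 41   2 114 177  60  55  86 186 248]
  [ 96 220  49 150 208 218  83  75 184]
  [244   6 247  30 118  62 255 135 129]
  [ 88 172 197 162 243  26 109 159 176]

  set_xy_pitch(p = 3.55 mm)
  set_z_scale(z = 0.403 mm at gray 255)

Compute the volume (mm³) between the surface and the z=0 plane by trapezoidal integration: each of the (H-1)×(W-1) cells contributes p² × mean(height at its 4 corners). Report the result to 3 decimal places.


63.629

height_mm = gray/255 × 0.403; cell vol = 3.55² × mean(4 corners)
unit = 3.55² × 0.403 / (4×255) = 0.00497922 mm³ per gray-sum
row 0: Σ corner-gray over 8 cells = 3935  → 19.5932
row 1: Σ corner-gray over 8 cells = 4365  → 21.7343
row 2: Σ corner-gray over 8 cells = 4479  → 22.3019
Σ rows: total corner-gray = 12779  → 63.6295 mm³


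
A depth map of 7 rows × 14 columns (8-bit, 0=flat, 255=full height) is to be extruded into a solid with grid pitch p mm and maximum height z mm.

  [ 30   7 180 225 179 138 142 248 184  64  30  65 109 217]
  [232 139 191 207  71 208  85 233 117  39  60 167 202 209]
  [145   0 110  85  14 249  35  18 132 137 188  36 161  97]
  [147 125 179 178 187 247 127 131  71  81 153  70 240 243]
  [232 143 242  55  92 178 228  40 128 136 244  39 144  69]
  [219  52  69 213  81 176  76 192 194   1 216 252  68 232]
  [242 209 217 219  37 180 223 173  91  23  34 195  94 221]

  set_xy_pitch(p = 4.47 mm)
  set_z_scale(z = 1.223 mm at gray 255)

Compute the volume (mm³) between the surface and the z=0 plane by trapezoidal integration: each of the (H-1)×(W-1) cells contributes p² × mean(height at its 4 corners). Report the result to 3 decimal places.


1021.068

height_mm = gray/255 × 1.223; cell vol = 4.47² × mean(4 corners)
unit = 4.47² × 1.223 / (4×255) = 0.0239575 mm³ per gray-sum
row 0: Σ corner-gray over 13 cells = 7268  → 174.1230
row 1: Σ corner-gray over 13 cells = 6451  → 154.5498
row 2: Σ corner-gray over 13 cells = 6540  → 156.6820
row 3: Σ corner-gray over 13 cells = 7607  → 182.2446
row 4: Σ corner-gray over 13 cells = 7270  → 174.1710
row 5: Σ corner-gray over 13 cells = 7484  → 179.2979
Σ rows: total corner-gray = 42620  → 1021.0683 mm³


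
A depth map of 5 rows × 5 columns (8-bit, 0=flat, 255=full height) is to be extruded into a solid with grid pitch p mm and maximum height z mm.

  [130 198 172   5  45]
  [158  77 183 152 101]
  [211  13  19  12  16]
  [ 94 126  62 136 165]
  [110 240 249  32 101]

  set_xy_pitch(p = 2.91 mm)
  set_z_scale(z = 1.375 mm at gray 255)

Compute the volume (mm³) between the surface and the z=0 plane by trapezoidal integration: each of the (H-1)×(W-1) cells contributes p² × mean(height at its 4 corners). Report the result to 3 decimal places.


height_mm = gray/255 × 1.375; cell vol = 2.91² × mean(4 corners)
unit = 2.91² × 1.375 / (4×255) = 0.0114153 mm³ per gray-sum
row 0: Σ corner-gray over 4 cells = 2008  → 22.9220
row 1: Σ corner-gray over 4 cells = 1398  → 15.9586
row 2: Σ corner-gray over 4 cells = 1222  → 13.9495
row 3: Σ corner-gray over 4 cells = 2160  → 24.6571
Σ rows: total corner-gray = 6788  → 77.4873 mm³

77.487


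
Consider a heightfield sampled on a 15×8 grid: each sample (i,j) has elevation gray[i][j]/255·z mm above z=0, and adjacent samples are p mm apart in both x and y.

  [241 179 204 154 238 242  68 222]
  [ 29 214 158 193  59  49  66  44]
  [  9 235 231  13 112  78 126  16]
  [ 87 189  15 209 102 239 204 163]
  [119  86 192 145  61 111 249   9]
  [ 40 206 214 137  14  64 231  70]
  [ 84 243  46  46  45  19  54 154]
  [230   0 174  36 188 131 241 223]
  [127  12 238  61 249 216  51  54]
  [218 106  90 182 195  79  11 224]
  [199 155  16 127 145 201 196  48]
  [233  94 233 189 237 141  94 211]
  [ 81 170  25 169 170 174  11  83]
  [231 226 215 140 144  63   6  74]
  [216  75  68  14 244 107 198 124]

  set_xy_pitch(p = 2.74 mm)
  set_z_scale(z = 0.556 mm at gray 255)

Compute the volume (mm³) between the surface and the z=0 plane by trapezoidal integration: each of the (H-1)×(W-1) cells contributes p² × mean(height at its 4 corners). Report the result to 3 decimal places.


height_mm = gray/255 × 0.556; cell vol = 2.74² × mean(4 corners)
unit = 2.74² × 0.556 / (4×255) = 0.00409238 mm³ per gray-sum
row 0: Σ corner-gray over 7 cells = 4184  → 17.1225
row 1: Σ corner-gray over 7 cells = 3166  → 12.9565
row 2: Σ corner-gray over 7 cells = 3781  → 15.4733
row 3: Σ corner-gray over 7 cells = 3982  → 16.2958
row 4: Σ corner-gray over 7 cells = 3658  → 14.9699
row 5: Σ corner-gray over 7 cells = 2986  → 12.2198
row 6: Σ corner-gray over 7 cells = 3137  → 12.8378
row 7: Σ corner-gray over 7 cells = 3828  → 15.6656
row 8: Σ corner-gray over 7 cells = 3603  → 14.7448
row 9: Σ corner-gray over 7 cells = 3695  → 15.1213
row 10: Σ corner-gray over 7 cells = 4347  → 17.7896
row 11: Σ corner-gray over 7 cells = 4022  → 16.4595
row 12: Σ corner-gray over 7 cells = 3495  → 14.3029
row 13: Σ corner-gray over 7 cells = 3645  → 14.9167
Σ rows: total corner-gray = 51529  → 210.8761 mm³

210.876
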